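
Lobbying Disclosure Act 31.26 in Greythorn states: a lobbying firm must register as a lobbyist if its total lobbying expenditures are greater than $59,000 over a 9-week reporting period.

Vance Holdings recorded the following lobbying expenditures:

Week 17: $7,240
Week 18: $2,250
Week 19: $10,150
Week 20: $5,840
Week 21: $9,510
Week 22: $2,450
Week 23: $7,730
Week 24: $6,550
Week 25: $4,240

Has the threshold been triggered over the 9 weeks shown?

Total lobbying expenditures: $7,240 + $2,250 + $10,150 + $5,840 + $9,510 + $2,450 + $7,730 + $6,550 + $4,240 = $55,960.
$55,960 ≤ $59,000, so the threshold is not exceeded.

No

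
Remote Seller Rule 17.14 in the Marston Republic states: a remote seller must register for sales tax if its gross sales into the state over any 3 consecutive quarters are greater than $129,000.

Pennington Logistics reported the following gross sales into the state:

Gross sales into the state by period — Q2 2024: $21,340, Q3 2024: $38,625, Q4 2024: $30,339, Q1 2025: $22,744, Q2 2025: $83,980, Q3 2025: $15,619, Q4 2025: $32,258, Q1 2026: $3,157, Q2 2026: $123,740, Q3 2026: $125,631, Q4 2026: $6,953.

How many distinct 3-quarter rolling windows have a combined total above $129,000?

5

Q2 2024–Q4 2024: $21,340 + $38,625 + $30,339 = $90,304 (under)
Q3 2024–Q1 2025: $38,625 + $30,339 + $22,744 = $91,708 (under)
Q4 2024–Q2 2025: $30,339 + $22,744 + $83,980 = $137,063 (over)
Q1 2025–Q3 2025: $22,744 + $83,980 + $15,619 = $122,343 (under)
Q2 2025–Q4 2025: $83,980 + $15,619 + $32,258 = $131,857 (over)
Q3 2025–Q1 2026: $15,619 + $32,258 + $3,157 = $51,034 (under)
Q4 2025–Q2 2026: $32,258 + $3,157 + $123,740 = $159,155 (over)
Q1 2026–Q3 2026: $3,157 + $123,740 + $125,631 = $252,528 (over)
Q2 2026–Q4 2026: $123,740 + $125,631 + $6,953 = $256,324 (over)
5 windows exceed the threshold.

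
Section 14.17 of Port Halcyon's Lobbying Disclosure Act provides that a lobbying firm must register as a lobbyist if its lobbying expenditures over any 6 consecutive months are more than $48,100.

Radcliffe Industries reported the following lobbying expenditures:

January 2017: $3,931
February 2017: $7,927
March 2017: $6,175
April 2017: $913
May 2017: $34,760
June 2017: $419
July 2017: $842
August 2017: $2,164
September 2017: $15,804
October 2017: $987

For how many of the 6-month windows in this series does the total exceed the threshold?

January 2017–June 2017: $3,931 + $7,927 + $6,175 + $913 + $34,760 + $419 = $54,125 (over)
February 2017–July 2017: $7,927 + $6,175 + $913 + $34,760 + $419 + $842 = $51,036 (over)
March 2017–August 2017: $6,175 + $913 + $34,760 + $419 + $842 + $2,164 = $45,273 (under)
April 2017–September 2017: $913 + $34,760 + $419 + $842 + $2,164 + $15,804 = $54,902 (over)
May 2017–October 2017: $34,760 + $419 + $842 + $2,164 + $15,804 + $987 = $54,976 (over)
4 windows exceed the threshold.

4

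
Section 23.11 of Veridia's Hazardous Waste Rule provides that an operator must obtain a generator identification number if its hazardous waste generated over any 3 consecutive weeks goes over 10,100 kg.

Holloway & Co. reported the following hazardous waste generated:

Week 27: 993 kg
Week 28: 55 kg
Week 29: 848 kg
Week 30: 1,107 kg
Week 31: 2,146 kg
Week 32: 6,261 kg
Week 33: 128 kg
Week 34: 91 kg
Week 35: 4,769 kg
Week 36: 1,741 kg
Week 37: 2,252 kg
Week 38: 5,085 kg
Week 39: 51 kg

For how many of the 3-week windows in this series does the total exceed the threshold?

0

Week 27–Week 29: 993 kg + 55 kg + 848 kg = 1,896 kg (under)
Week 28–Week 30: 55 kg + 848 kg + 1,107 kg = 2,010 kg (under)
Week 29–Week 31: 848 kg + 1,107 kg + 2,146 kg = 4,101 kg (under)
Week 30–Week 32: 1,107 kg + 2,146 kg + 6,261 kg = 9,514 kg (under)
Week 31–Week 33: 2,146 kg + 6,261 kg + 128 kg = 8,535 kg (under)
Week 32–Week 34: 6,261 kg + 128 kg + 91 kg = 6,480 kg (under)
Week 33–Week 35: 128 kg + 91 kg + 4,769 kg = 4,988 kg (under)
Week 34–Week 36: 91 kg + 4,769 kg + 1,741 kg = 6,601 kg (under)
Week 35–Week 37: 4,769 kg + 1,741 kg + 2,252 kg = 8,762 kg (under)
Week 36–Week 38: 1,741 kg + 2,252 kg + 5,085 kg = 9,078 kg (under)
Week 37–Week 39: 2,252 kg + 5,085 kg + 51 kg = 7,388 kg (under)
0 windows exceed the threshold.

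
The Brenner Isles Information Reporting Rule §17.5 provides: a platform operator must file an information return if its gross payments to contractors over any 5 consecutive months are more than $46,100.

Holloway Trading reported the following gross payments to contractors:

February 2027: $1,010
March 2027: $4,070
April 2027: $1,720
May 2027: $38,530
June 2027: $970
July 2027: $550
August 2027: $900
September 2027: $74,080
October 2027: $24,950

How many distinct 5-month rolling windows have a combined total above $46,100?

February 2027–June 2027: $1,010 + $4,070 + $1,720 + $38,530 + $970 = $46,300 (over)
March 2027–July 2027: $4,070 + $1,720 + $38,530 + $970 + $550 = $45,840 (under)
April 2027–August 2027: $1,720 + $38,530 + $970 + $550 + $900 = $42,670 (under)
May 2027–September 2027: $38,530 + $970 + $550 + $900 + $74,080 = $115,030 (over)
June 2027–October 2027: $970 + $550 + $900 + $74,080 + $24,950 = $101,450 (over)
3 windows exceed the threshold.

3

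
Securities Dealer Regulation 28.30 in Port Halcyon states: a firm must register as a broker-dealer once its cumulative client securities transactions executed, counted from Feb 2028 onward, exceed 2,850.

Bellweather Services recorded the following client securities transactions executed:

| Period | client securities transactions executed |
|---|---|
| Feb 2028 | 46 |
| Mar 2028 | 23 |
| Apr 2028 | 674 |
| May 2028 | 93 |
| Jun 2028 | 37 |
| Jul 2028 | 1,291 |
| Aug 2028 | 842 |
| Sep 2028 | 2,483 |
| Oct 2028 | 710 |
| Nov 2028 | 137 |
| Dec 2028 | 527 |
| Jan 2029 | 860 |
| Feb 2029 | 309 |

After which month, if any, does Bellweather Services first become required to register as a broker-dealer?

Aug 2028

Through Feb 2028: 46
Through Mar 2028: 69
Through Apr 2028: 743
Through May 2028: 836
Through Jun 2028: 873
Through Jul 2028: 2,164
Through Aug 2028: 3,006 ← exceeds threshold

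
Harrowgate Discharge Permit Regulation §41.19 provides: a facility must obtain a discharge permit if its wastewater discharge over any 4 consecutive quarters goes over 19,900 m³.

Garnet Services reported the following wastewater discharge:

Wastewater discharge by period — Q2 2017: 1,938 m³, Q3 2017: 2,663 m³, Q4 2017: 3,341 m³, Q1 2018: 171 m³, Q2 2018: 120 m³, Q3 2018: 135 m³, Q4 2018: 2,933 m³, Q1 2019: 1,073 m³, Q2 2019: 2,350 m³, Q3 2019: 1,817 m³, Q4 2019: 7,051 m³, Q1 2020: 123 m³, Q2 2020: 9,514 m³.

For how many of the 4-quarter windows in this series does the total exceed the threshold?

0

Q2 2017–Q1 2018: 1,938 m³ + 2,663 m³ + 3,341 m³ + 171 m³ = 8,113 m³ (under)
Q3 2017–Q2 2018: 2,663 m³ + 3,341 m³ + 171 m³ + 120 m³ = 6,295 m³ (under)
Q4 2017–Q3 2018: 3,341 m³ + 171 m³ + 120 m³ + 135 m³ = 3,767 m³ (under)
Q1 2018–Q4 2018: 171 m³ + 120 m³ + 135 m³ + 2,933 m³ = 3,359 m³ (under)
Q2 2018–Q1 2019: 120 m³ + 135 m³ + 2,933 m³ + 1,073 m³ = 4,261 m³ (under)
Q3 2018–Q2 2019: 135 m³ + 2,933 m³ + 1,073 m³ + 2,350 m³ = 6,491 m³ (under)
Q4 2018–Q3 2019: 2,933 m³ + 1,073 m³ + 2,350 m³ + 1,817 m³ = 8,173 m³ (under)
Q1 2019–Q4 2019: 1,073 m³ + 2,350 m³ + 1,817 m³ + 7,051 m³ = 12,291 m³ (under)
Q2 2019–Q1 2020: 2,350 m³ + 1,817 m³ + 7,051 m³ + 123 m³ = 11,341 m³ (under)
Q3 2019–Q2 2020: 1,817 m³ + 7,051 m³ + 123 m³ + 9,514 m³ = 18,505 m³ (under)
0 windows exceed the threshold.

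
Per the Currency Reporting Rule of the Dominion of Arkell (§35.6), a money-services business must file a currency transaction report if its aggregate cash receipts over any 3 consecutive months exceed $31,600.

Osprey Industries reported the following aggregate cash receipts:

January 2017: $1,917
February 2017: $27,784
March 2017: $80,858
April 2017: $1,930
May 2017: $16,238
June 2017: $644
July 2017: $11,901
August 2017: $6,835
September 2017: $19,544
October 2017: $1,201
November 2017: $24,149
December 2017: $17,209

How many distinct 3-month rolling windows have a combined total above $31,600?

6

January 2017–March 2017: $1,917 + $27,784 + $80,858 = $110,559 (over)
February 2017–April 2017: $27,784 + $80,858 + $1,930 = $110,572 (over)
March 2017–May 2017: $80,858 + $1,930 + $16,238 = $99,026 (over)
April 2017–June 2017: $1,930 + $16,238 + $644 = $18,812 (under)
May 2017–July 2017: $16,238 + $644 + $11,901 = $28,783 (under)
June 2017–August 2017: $644 + $11,901 + $6,835 = $19,380 (under)
July 2017–September 2017: $11,901 + $6,835 + $19,544 = $38,280 (over)
August 2017–October 2017: $6,835 + $19,544 + $1,201 = $27,580 (under)
September 2017–November 2017: $19,544 + $1,201 + $24,149 = $44,894 (over)
October 2017–December 2017: $1,201 + $24,149 + $17,209 = $42,559 (over)
6 windows exceed the threshold.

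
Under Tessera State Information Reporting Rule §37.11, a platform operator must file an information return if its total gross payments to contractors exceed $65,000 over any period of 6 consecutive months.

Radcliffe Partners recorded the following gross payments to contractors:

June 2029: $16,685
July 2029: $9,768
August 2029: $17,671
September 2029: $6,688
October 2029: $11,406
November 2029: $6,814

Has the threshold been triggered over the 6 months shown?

Yes

Total gross payments to contractors: $16,685 + $9,768 + $17,671 + $6,688 + $11,406 + $6,814 = $69,032.
$69,032 > $65,000, so the threshold is exceeded.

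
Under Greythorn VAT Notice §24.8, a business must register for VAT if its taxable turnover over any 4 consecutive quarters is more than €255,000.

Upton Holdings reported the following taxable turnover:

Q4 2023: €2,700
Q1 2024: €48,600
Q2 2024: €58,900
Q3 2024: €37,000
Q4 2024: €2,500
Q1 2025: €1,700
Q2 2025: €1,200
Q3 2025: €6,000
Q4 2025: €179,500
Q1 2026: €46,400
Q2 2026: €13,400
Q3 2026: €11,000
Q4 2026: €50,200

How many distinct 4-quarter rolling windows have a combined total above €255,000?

Q4 2023–Q3 2024: €2,700 + €48,600 + €58,900 + €37,000 = €147,200 (under)
Q1 2024–Q4 2024: €48,600 + €58,900 + €37,000 + €2,500 = €147,000 (under)
Q2 2024–Q1 2025: €58,900 + €37,000 + €2,500 + €1,700 = €100,100 (under)
Q3 2024–Q2 2025: €37,000 + €2,500 + €1,700 + €1,200 = €42,400 (under)
Q4 2024–Q3 2025: €2,500 + €1,700 + €1,200 + €6,000 = €11,400 (under)
Q1 2025–Q4 2025: €1,700 + €1,200 + €6,000 + €179,500 = €188,400 (under)
Q2 2025–Q1 2026: €1,200 + €6,000 + €179,500 + €46,400 = €233,100 (under)
Q3 2025–Q2 2026: €6,000 + €179,500 + €46,400 + €13,400 = €245,300 (under)
Q4 2025–Q3 2026: €179,500 + €46,400 + €13,400 + €11,000 = €250,300 (under)
Q1 2026–Q4 2026: €46,400 + €13,400 + €11,000 + €50,200 = €121,000 (under)
0 windows exceed the threshold.

0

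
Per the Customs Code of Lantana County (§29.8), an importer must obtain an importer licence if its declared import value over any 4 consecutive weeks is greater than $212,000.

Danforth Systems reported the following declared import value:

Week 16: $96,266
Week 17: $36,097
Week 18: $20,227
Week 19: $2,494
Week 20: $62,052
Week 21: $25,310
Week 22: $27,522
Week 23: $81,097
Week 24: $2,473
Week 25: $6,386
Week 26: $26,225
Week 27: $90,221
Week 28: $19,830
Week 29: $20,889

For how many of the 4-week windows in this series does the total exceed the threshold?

Week 16–Week 19: $96,266 + $36,097 + $20,227 + $2,494 = $155,084 (under)
Week 17–Week 20: $36,097 + $20,227 + $2,494 + $62,052 = $120,870 (under)
Week 18–Week 21: $20,227 + $2,494 + $62,052 + $25,310 = $110,083 (under)
Week 19–Week 22: $2,494 + $62,052 + $25,310 + $27,522 = $117,378 (under)
Week 20–Week 23: $62,052 + $25,310 + $27,522 + $81,097 = $195,981 (under)
Week 21–Week 24: $25,310 + $27,522 + $81,097 + $2,473 = $136,402 (under)
Week 22–Week 25: $27,522 + $81,097 + $2,473 + $6,386 = $117,478 (under)
Week 23–Week 26: $81,097 + $2,473 + $6,386 + $26,225 = $116,181 (under)
Week 24–Week 27: $2,473 + $6,386 + $26,225 + $90,221 = $125,305 (under)
Week 25–Week 28: $6,386 + $26,225 + $90,221 + $19,830 = $142,662 (under)
Week 26–Week 29: $26,225 + $90,221 + $19,830 + $20,889 = $157,165 (under)
0 windows exceed the threshold.

0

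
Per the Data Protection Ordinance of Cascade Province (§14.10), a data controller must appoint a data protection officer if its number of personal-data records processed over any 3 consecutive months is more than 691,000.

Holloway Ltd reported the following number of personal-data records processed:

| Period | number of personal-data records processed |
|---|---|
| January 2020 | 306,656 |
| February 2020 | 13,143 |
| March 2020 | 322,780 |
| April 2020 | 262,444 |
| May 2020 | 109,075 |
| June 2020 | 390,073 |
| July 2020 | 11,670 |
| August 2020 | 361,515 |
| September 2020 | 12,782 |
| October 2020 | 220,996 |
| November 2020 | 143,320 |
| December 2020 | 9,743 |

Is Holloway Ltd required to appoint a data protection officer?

January 2020–March 2020: 306,656 + 13,143 + 322,780 = 642,579 (under)
February 2020–April 2020: 13,143 + 322,780 + 262,444 = 598,367 (under)
March 2020–May 2020: 322,780 + 262,444 + 109,075 = 694,299 (over)
April 2020–June 2020: 262,444 + 109,075 + 390,073 = 761,592 (over)
May 2020–July 2020: 109,075 + 390,073 + 11,670 = 510,818 (under)
June 2020–August 2020: 390,073 + 11,670 + 361,515 = 763,258 (over)
July 2020–September 2020: 11,670 + 361,515 + 12,782 = 385,967 (under)
August 2020–October 2020: 361,515 + 12,782 + 220,996 = 595,293 (under)
September 2020–November 2020: 12,782 + 220,996 + 143,320 = 377,098 (under)
October 2020–December 2020: 220,996 + 143,320 + 9,743 = 374,059 (under)
At least one window exceeds 691,000.

Yes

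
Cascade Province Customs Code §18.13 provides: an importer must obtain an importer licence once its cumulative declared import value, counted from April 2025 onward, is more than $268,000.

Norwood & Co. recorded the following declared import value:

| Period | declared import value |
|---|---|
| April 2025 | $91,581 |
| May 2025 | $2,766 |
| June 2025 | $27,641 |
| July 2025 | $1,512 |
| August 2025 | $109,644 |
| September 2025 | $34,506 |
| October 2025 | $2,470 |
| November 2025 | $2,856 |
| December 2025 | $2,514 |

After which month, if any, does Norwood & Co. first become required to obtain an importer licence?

October 2025

Through April 2025: $91,581
Through May 2025: $94,347
Through June 2025: $121,988
Through July 2025: $123,500
Through August 2025: $233,144
Through September 2025: $267,650
Through October 2025: $270,120 ← exceeds threshold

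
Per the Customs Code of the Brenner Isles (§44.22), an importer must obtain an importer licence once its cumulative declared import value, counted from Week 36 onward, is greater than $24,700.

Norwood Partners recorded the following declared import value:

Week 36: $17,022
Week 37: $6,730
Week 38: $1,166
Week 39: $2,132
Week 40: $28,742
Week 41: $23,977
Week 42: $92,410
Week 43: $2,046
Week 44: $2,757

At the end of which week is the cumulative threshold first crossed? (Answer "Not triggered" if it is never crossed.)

Through Week 36: $17,022
Through Week 37: $23,752
Through Week 38: $24,918 ← exceeds threshold

Week 38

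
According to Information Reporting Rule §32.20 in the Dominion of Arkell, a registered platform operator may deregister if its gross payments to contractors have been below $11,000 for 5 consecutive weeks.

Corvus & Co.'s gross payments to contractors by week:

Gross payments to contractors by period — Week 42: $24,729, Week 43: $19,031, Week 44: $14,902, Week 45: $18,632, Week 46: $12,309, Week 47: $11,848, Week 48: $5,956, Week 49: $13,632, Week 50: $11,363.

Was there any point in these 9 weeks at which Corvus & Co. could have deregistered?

Weeks below $11,000: Week 48.
Longest run of consecutive weeks below the threshold: 1.
1 < 5, so Corvus & Co. never became eligible.

No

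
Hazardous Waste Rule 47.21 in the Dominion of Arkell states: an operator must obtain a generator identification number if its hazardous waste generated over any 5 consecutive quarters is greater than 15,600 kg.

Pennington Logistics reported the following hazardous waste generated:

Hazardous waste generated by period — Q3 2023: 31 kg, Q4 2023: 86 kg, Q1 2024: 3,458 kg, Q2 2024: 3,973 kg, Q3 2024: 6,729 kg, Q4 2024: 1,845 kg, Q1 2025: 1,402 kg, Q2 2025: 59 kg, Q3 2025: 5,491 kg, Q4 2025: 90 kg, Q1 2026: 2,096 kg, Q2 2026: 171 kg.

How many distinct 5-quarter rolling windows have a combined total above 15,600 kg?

Q3 2023–Q3 2024: 31 kg + 86 kg + 3,458 kg + 3,973 kg + 6,729 kg = 14,277 kg (under)
Q4 2023–Q4 2024: 86 kg + 3,458 kg + 3,973 kg + 6,729 kg + 1,845 kg = 16,091 kg (over)
Q1 2024–Q1 2025: 3,458 kg + 3,973 kg + 6,729 kg + 1,845 kg + 1,402 kg = 17,407 kg (over)
Q2 2024–Q2 2025: 3,973 kg + 6,729 kg + 1,845 kg + 1,402 kg + 59 kg = 14,008 kg (under)
Q3 2024–Q3 2025: 6,729 kg + 1,845 kg + 1,402 kg + 59 kg + 5,491 kg = 15,526 kg (under)
Q4 2024–Q4 2025: 1,845 kg + 1,402 kg + 59 kg + 5,491 kg + 90 kg = 8,887 kg (under)
Q1 2025–Q1 2026: 1,402 kg + 59 kg + 5,491 kg + 90 kg + 2,096 kg = 9,138 kg (under)
Q2 2025–Q2 2026: 59 kg + 5,491 kg + 90 kg + 2,096 kg + 171 kg = 7,907 kg (under)
2 windows exceed the threshold.

2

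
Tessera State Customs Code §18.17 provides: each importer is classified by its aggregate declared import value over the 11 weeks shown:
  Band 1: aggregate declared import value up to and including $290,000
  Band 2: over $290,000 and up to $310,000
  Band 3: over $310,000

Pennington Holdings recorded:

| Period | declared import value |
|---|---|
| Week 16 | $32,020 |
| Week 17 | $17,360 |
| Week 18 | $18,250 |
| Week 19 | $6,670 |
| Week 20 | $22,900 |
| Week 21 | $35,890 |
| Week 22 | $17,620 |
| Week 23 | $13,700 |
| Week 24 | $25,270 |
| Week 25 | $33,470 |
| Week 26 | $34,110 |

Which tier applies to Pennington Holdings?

Aggregate declared import value: $32,020 + $17,360 + $18,250 + $6,670 + $22,900 + $35,890 + $17,620 + $13,700 + $25,270 + $33,470 + $34,110 = $257,260.
$257,260 ≤ $290,000, so Band 1 applies.

Band 1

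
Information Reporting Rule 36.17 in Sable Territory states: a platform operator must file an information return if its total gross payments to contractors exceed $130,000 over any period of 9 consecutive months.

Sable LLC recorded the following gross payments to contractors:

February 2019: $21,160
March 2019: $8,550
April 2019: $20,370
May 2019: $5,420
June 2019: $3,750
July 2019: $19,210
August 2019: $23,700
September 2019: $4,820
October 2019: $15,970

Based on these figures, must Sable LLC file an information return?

Total gross payments to contractors: $21,160 + $8,550 + $20,370 + $5,420 + $3,750 + $19,210 + $23,700 + $4,820 + $15,970 = $122,950.
$122,950 ≤ $130,000, so the threshold is not exceeded.

No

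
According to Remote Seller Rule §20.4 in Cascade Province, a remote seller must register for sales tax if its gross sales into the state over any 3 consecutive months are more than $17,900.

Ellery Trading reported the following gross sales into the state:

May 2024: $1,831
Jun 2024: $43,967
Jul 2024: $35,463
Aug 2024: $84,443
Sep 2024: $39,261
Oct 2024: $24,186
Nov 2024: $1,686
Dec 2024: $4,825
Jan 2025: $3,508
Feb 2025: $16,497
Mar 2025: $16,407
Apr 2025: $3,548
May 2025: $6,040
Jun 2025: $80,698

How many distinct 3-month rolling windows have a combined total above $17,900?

May 2024–Jul 2024: $1,831 + $43,967 + $35,463 = $81,261 (over)
Jun 2024–Aug 2024: $43,967 + $35,463 + $84,443 = $163,873 (over)
Jul 2024–Sep 2024: $35,463 + $84,443 + $39,261 = $159,167 (over)
Aug 2024–Oct 2024: $84,443 + $39,261 + $24,186 = $147,890 (over)
Sep 2024–Nov 2024: $39,261 + $24,186 + $1,686 = $65,133 (over)
Oct 2024–Dec 2024: $24,186 + $1,686 + $4,825 = $30,697 (over)
Nov 2024–Jan 2025: $1,686 + $4,825 + $3,508 = $10,019 (under)
Dec 2024–Feb 2025: $4,825 + $3,508 + $16,497 = $24,830 (over)
Jan 2025–Mar 2025: $3,508 + $16,497 + $16,407 = $36,412 (over)
Feb 2025–Apr 2025: $16,497 + $16,407 + $3,548 = $36,452 (over)
Mar 2025–May 2025: $16,407 + $3,548 + $6,040 = $25,995 (over)
Apr 2025–Jun 2025: $3,548 + $6,040 + $80,698 = $90,286 (over)
11 windows exceed the threshold.

11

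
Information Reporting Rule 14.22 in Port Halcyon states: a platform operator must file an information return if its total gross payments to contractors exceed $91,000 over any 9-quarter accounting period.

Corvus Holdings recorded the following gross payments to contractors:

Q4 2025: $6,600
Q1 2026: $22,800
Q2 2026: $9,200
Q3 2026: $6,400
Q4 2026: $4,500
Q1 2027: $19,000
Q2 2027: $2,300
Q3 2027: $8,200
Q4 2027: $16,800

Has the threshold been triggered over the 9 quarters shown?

Yes

Total gross payments to contractors: $6,600 + $22,800 + $9,200 + $6,400 + $4,500 + $19,000 + $2,300 + $8,200 + $16,800 = $95,800.
$95,800 > $91,000, so the threshold is exceeded.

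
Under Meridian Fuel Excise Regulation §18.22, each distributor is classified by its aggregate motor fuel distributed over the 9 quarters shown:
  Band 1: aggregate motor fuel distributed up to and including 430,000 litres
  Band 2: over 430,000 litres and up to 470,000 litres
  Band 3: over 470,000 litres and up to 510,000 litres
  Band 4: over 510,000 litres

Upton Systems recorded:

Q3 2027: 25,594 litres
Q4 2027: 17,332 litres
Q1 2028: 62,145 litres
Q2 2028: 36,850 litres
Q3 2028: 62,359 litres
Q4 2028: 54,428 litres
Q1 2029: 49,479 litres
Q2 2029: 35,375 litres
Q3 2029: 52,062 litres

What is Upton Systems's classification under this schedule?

Band 1

Aggregate motor fuel distributed: 25,594 litres + 17,332 litres + 62,145 litres + 36,850 litres + 62,359 litres + 54,428 litres + 49,479 litres + 35,375 litres + 52,062 litres = 395,624 litres.
395,624 litres ≤ 430,000 litres, so Band 1 applies.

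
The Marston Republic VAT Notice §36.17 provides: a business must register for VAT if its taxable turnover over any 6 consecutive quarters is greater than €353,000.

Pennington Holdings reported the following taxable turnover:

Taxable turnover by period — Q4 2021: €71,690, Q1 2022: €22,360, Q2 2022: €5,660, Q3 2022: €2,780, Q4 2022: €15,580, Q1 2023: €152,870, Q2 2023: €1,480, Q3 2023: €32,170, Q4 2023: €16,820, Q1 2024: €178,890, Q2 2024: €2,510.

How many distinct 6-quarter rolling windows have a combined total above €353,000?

Q4 2021–Q1 2023: €71,690 + €22,360 + €5,660 + €2,780 + €15,580 + €152,870 = €270,940 (under)
Q1 2022–Q2 2023: €22,360 + €5,660 + €2,780 + €15,580 + €152,870 + €1,480 = €200,730 (under)
Q2 2022–Q3 2023: €5,660 + €2,780 + €15,580 + €152,870 + €1,480 + €32,170 = €210,540 (under)
Q3 2022–Q4 2023: €2,780 + €15,580 + €152,870 + €1,480 + €32,170 + €16,820 = €221,700 (under)
Q4 2022–Q1 2024: €15,580 + €152,870 + €1,480 + €32,170 + €16,820 + €178,890 = €397,810 (over)
Q1 2023–Q2 2024: €152,870 + €1,480 + €32,170 + €16,820 + €178,890 + €2,510 = €384,740 (over)
2 windows exceed the threshold.

2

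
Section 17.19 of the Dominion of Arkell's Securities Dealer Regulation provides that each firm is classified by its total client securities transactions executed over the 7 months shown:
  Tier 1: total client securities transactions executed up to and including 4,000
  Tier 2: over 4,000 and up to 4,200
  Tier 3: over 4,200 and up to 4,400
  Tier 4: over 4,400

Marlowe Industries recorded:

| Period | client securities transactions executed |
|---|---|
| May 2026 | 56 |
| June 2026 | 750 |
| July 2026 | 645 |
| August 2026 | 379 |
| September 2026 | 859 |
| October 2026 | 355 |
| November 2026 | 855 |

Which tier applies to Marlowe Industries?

Total client securities transactions executed: 56 + 750 + 645 + 379 + 859 + 355 + 855 = 3,899.
3,899 ≤ 4,000, so Tier 1 applies.

Tier 1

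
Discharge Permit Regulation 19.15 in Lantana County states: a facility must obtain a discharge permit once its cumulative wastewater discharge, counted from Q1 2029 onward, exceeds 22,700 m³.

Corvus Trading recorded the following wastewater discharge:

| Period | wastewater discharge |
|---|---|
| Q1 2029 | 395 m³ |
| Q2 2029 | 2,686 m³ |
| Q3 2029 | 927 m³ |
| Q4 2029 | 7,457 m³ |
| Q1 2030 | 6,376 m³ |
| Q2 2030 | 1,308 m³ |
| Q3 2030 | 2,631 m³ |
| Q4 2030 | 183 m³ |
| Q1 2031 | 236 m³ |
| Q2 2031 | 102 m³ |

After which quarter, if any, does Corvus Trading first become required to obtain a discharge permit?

Not triggered

Through Q1 2029: 395 m³
Through Q2 2029: 3,081 m³
Through Q3 2029: 4,008 m³
Through Q4 2029: 11,465 m³
Through Q1 2030: 17,841 m³
Through Q2 2030: 19,149 m³
Through Q3 2030: 21,780 m³
Through Q4 2030: 21,963 m³
Through Q1 2031: 22,199 m³
Through Q2 2031: 22,301 m³
Final cumulative total 22,301 m³ ≤ 22,700 m³; the threshold is never exceeded.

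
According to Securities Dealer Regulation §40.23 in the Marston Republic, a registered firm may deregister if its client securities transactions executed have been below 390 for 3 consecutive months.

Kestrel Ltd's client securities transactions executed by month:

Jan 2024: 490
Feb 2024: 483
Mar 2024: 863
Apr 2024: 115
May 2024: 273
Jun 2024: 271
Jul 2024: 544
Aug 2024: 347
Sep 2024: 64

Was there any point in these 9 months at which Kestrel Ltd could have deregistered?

Yes

Months below 390: Apr 2024, May 2024, Jun 2024, Aug 2024, Sep 2024.
Longest run of consecutive months below the threshold: 3.
3 ≥ 3, so Kestrel Ltd became eligible.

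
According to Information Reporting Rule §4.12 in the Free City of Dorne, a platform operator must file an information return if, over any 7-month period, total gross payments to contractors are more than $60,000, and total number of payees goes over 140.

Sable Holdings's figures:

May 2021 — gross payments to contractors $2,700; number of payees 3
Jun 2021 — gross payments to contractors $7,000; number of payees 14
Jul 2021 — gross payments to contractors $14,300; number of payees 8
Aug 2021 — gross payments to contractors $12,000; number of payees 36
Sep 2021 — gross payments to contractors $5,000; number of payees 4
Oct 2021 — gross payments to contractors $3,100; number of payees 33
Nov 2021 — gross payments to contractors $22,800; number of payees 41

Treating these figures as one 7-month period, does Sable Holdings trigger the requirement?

Total gross payments to contractors: $2,700 + $7,000 + $14,300 + $12,000 + $5,000 + $3,100 + $22,800 = $66,900 (> $60,000).
Total number of payees: 3 + 14 + 8 + 36 + 4 + 33 + 41 = 139 (≤ 140).
The test is 'and': the rule requires both, and at least one is not exceeded.

No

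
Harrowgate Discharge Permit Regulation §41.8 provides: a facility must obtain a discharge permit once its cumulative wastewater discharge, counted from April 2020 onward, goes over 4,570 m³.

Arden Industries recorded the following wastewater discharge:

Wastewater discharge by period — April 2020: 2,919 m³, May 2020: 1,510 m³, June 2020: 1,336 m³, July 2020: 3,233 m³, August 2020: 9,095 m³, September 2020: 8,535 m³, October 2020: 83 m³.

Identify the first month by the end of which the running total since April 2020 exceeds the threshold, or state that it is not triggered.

Through April 2020: 2,919 m³
Through May 2020: 4,429 m³
Through June 2020: 5,765 m³ ← exceeds threshold

June 2020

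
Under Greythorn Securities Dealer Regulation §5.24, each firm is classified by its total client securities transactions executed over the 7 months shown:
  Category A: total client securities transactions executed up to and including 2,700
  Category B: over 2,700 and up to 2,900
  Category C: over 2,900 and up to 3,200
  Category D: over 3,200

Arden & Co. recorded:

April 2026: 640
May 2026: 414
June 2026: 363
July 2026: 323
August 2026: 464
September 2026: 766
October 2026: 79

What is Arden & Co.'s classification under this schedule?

Category C

Total client securities transactions executed: 640 + 414 + 363 + 323 + 464 + 766 + 79 = 3,049.
2,900 < 3,049 ≤ 3,200, so Category C applies.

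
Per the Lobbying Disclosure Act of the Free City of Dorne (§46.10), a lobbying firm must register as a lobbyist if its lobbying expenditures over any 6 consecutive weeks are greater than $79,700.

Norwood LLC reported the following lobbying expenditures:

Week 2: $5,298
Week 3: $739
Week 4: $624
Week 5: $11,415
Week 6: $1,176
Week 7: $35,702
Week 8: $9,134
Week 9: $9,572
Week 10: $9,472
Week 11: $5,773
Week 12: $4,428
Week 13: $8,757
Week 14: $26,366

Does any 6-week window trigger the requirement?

Week 2–Week 7: $5,298 + $739 + $624 + $11,415 + $1,176 + $35,702 = $54,954 (under)
Week 3–Week 8: $739 + $624 + $11,415 + $1,176 + $35,702 + $9,134 = $58,790 (under)
Week 4–Week 9: $624 + $11,415 + $1,176 + $35,702 + $9,134 + $9,572 = $67,623 (under)
Week 5–Week 10: $11,415 + $1,176 + $35,702 + $9,134 + $9,572 + $9,472 = $76,471 (under)
Week 6–Week 11: $1,176 + $35,702 + $9,134 + $9,572 + $9,472 + $5,773 = $70,829 (under)
Week 7–Week 12: $35,702 + $9,134 + $9,572 + $9,472 + $5,773 + $4,428 = $74,081 (under)
Week 8–Week 13: $9,134 + $9,572 + $9,472 + $5,773 + $4,428 + $8,757 = $47,136 (under)
Week 9–Week 14: $9,572 + $9,472 + $5,773 + $4,428 + $8,757 + $26,366 = $64,368 (under)
No window exceeds $79,700.

No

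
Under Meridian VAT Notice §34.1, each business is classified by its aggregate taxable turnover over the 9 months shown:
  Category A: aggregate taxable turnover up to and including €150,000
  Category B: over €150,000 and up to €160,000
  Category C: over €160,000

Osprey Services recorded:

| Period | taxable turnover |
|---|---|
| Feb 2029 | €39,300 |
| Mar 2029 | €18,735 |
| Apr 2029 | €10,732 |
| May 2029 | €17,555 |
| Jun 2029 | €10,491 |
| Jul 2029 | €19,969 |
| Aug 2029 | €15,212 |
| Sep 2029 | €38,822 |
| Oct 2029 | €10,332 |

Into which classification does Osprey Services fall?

Category C

Aggregate taxable turnover: €39,300 + €18,735 + €10,732 + €17,555 + €10,491 + €19,969 + €15,212 + €38,822 + €10,332 = €181,148.
€181,148 > €160,000, so Category C applies.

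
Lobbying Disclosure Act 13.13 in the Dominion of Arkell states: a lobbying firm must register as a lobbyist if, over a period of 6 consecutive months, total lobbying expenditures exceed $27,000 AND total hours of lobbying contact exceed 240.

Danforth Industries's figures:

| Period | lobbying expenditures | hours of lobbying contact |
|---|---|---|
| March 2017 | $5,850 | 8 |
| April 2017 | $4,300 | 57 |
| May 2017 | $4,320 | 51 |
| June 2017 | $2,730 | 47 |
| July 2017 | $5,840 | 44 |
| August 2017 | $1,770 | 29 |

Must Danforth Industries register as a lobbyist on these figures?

No

Total lobbying expenditures: $5,850 + $4,300 + $4,320 + $2,730 + $5,840 + $1,770 = $24,810 (≤ $27,000).
Total hours of lobbying contact: 8 + 57 + 51 + 47 + 44 + 29 = 236 (≤ 240).
The test is 'and': the rule requires both, and at least one is not exceeded.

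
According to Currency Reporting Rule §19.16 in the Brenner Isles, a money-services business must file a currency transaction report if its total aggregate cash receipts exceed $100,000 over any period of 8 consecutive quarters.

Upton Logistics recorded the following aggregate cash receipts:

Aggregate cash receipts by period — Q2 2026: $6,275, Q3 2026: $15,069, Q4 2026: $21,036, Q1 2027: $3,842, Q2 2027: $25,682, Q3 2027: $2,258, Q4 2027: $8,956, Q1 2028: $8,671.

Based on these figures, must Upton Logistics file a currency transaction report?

Total aggregate cash receipts: $6,275 + $15,069 + $21,036 + $3,842 + $25,682 + $2,258 + $8,956 + $8,671 = $91,789.
$91,789 ≤ $100,000, so the threshold is not exceeded.

No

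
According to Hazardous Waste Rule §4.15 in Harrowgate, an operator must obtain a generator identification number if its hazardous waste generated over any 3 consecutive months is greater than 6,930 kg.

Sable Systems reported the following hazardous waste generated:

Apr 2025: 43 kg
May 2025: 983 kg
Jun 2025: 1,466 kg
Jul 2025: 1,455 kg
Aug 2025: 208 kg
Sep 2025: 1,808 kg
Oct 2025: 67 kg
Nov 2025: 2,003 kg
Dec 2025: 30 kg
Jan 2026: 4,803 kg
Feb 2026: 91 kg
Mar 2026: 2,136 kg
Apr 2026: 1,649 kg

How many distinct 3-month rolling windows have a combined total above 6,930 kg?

Apr 2025–Jun 2025: 43 kg + 983 kg + 1,466 kg = 2,492 kg (under)
May 2025–Jul 2025: 983 kg + 1,466 kg + 1,455 kg = 3,904 kg (under)
Jun 2025–Aug 2025: 1,466 kg + 1,455 kg + 208 kg = 3,129 kg (under)
Jul 2025–Sep 2025: 1,455 kg + 208 kg + 1,808 kg = 3,471 kg (under)
Aug 2025–Oct 2025: 208 kg + 1,808 kg + 67 kg = 2,083 kg (under)
Sep 2025–Nov 2025: 1,808 kg + 67 kg + 2,003 kg = 3,878 kg (under)
Oct 2025–Dec 2025: 67 kg + 2,003 kg + 30 kg = 2,100 kg (under)
Nov 2025–Jan 2026: 2,003 kg + 30 kg + 4,803 kg = 6,836 kg (under)
Dec 2025–Feb 2026: 30 kg + 4,803 kg + 91 kg = 4,924 kg (under)
Jan 2026–Mar 2026: 4,803 kg + 91 kg + 2,136 kg = 7,030 kg (over)
Feb 2026–Apr 2026: 91 kg + 2,136 kg + 1,649 kg = 3,876 kg (under)
1 window exceeds the threshold.

1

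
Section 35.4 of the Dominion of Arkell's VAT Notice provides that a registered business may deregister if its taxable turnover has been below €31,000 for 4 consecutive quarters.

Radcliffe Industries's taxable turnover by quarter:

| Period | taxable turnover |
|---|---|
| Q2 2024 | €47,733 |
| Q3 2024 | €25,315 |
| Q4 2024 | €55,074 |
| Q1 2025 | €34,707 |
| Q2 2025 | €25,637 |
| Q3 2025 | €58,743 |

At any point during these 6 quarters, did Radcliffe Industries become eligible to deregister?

Quarters below €31,000: Q3 2024, Q2 2025.
Longest run of consecutive quarters below the threshold: 1.
1 < 4, so Radcliffe Industries never became eligible.

No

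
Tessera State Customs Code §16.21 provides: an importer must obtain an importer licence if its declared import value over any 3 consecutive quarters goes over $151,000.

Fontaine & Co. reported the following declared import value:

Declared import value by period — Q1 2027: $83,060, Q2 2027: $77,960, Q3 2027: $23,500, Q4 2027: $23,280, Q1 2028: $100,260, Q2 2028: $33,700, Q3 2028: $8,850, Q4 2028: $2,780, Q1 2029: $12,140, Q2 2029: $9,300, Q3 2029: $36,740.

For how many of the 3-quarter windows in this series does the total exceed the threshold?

2

Q1 2027–Q3 2027: $83,060 + $77,960 + $23,500 = $184,520 (over)
Q2 2027–Q4 2027: $77,960 + $23,500 + $23,280 = $124,740 (under)
Q3 2027–Q1 2028: $23,500 + $23,280 + $100,260 = $147,040 (under)
Q4 2027–Q2 2028: $23,280 + $100,260 + $33,700 = $157,240 (over)
Q1 2028–Q3 2028: $100,260 + $33,700 + $8,850 = $142,810 (under)
Q2 2028–Q4 2028: $33,700 + $8,850 + $2,780 = $45,330 (under)
Q3 2028–Q1 2029: $8,850 + $2,780 + $12,140 = $23,770 (under)
Q4 2028–Q2 2029: $2,780 + $12,140 + $9,300 = $24,220 (under)
Q1 2029–Q3 2029: $12,140 + $9,300 + $36,740 = $58,180 (under)
2 windows exceed the threshold.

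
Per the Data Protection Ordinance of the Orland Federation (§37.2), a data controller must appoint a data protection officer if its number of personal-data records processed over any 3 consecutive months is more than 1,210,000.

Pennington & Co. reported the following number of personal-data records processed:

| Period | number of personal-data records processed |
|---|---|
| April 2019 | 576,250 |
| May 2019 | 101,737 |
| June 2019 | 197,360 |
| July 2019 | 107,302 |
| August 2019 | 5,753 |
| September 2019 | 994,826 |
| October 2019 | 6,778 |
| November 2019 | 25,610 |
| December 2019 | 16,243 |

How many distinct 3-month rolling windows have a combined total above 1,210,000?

0

April 2019–June 2019: 576,250 + 101,737 + 197,360 = 875,347 (under)
May 2019–July 2019: 101,737 + 197,360 + 107,302 = 406,399 (under)
June 2019–August 2019: 197,360 + 107,302 + 5,753 = 310,415 (under)
July 2019–September 2019: 107,302 + 5,753 + 994,826 = 1,107,881 (under)
August 2019–October 2019: 5,753 + 994,826 + 6,778 = 1,007,357 (under)
September 2019–November 2019: 994,826 + 6,778 + 25,610 = 1,027,214 (under)
October 2019–December 2019: 6,778 + 25,610 + 16,243 = 48,631 (under)
0 windows exceed the threshold.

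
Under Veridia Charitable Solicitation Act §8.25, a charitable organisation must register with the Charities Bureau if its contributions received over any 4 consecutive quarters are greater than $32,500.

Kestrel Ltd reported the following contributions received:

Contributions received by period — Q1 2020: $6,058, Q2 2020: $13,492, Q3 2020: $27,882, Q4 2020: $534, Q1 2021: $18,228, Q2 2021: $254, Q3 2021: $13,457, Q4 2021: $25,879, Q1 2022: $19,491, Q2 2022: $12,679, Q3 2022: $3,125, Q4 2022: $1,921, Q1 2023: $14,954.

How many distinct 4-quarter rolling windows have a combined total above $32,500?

Q1 2020–Q4 2020: $6,058 + $13,492 + $27,882 + $534 = $47,966 (over)
Q2 2020–Q1 2021: $13,492 + $27,882 + $534 + $18,228 = $60,136 (over)
Q3 2020–Q2 2021: $27,882 + $534 + $18,228 + $254 = $46,898 (over)
Q4 2020–Q3 2021: $534 + $18,228 + $254 + $13,457 = $32,473 (under)
Q1 2021–Q4 2021: $18,228 + $254 + $13,457 + $25,879 = $57,818 (over)
Q2 2021–Q1 2022: $254 + $13,457 + $25,879 + $19,491 = $59,081 (over)
Q3 2021–Q2 2022: $13,457 + $25,879 + $19,491 + $12,679 = $71,506 (over)
Q4 2021–Q3 2022: $25,879 + $19,491 + $12,679 + $3,125 = $61,174 (over)
Q1 2022–Q4 2022: $19,491 + $12,679 + $3,125 + $1,921 = $37,216 (over)
Q2 2022–Q1 2023: $12,679 + $3,125 + $1,921 + $14,954 = $32,679 (over)
9 windows exceed the threshold.

9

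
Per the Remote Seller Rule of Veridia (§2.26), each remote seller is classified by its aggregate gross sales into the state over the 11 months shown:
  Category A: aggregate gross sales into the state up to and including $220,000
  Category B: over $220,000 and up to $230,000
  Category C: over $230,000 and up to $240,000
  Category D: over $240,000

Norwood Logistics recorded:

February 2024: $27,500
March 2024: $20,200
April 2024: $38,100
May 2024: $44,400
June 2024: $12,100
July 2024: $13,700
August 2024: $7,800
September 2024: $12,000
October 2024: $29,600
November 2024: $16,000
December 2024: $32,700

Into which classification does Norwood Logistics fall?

Category D

Aggregate gross sales into the state: $27,500 + $20,200 + $38,100 + $44,400 + $12,100 + $13,700 + $7,800 + $12,000 + $29,600 + $16,000 + $32,700 = $254,100.
$254,100 > $240,000, so Category D applies.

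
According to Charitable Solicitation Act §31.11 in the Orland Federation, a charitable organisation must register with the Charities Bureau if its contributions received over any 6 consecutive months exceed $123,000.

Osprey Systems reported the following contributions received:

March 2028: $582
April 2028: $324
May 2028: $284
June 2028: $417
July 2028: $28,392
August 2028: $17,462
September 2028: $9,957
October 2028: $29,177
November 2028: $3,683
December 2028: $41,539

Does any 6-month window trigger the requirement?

March 2028–August 2028: $582 + $324 + $284 + $417 + $28,392 + $17,462 = $47,461 (under)
April 2028–September 2028: $324 + $284 + $417 + $28,392 + $17,462 + $9,957 = $56,836 (under)
May 2028–October 2028: $284 + $417 + $28,392 + $17,462 + $9,957 + $29,177 = $85,689 (under)
June 2028–November 2028: $417 + $28,392 + $17,462 + $9,957 + $29,177 + $3,683 = $89,088 (under)
July 2028–December 2028: $28,392 + $17,462 + $9,957 + $29,177 + $3,683 + $41,539 = $130,210 (over)
At least one window exceeds $123,000.

Yes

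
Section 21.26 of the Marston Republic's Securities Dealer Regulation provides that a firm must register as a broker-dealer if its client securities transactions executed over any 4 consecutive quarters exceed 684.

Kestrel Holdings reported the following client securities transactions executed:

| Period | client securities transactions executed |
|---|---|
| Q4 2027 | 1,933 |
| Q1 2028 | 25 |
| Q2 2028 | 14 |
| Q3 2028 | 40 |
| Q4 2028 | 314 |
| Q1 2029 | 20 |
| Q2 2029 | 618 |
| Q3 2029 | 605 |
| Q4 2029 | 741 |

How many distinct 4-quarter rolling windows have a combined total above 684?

4

Q4 2027–Q3 2028: 1,933 + 25 + 14 + 40 = 2,012 (over)
Q1 2028–Q4 2028: 25 + 14 + 40 + 314 = 393 (under)
Q2 2028–Q1 2029: 14 + 40 + 314 + 20 = 388 (under)
Q3 2028–Q2 2029: 40 + 314 + 20 + 618 = 992 (over)
Q4 2028–Q3 2029: 314 + 20 + 618 + 605 = 1,557 (over)
Q1 2029–Q4 2029: 20 + 618 + 605 + 741 = 1,984 (over)
4 windows exceed the threshold.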